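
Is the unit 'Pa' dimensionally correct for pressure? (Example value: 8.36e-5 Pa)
Yes

pressure has SI base units: kg / (m * s^2)
Pa reduces to the same SI base units, so it is a valid unit for pressure.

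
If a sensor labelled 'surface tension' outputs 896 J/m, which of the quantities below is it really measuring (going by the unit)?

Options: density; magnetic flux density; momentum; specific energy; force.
force

surface tension should have units dimensionally equivalent to kg / s^2 (e.g. N/m).
The given unit 'J/m' reduces to kg * m / s^2. Of the listed options, that is the dimensionality of force.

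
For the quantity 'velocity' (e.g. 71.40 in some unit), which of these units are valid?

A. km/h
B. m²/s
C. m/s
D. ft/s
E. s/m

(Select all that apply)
A, C, D

velocity has SI base units: m / s

Checking each option against m / s:
  A. km/h: ✓ matches
  B. m²/s: ✗ does not match
  C. m/s: ✓ matches
  D. ft/s: ✓ matches
  E. s/m: ✗ does not match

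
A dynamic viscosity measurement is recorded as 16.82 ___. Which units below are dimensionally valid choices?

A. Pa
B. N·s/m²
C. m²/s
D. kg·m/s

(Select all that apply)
B

dynamic viscosity has SI base units: kg / (m * s)

Checking each option against kg / (m * s):
  A. Pa: ✗ does not match
  B. N·s/m²: ✓ matches
  C. m²/s: ✗ does not match
  D. kg·m/s: ✗ does not match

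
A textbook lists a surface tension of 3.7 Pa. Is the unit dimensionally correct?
No

surface tension has SI base units: kg / s^2
Pa does NOT reduce to kg / s^2; a valid unit for surface tension would be e.g. N/m.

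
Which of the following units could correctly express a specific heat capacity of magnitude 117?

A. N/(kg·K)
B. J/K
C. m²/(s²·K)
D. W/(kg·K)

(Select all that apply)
C

specific heat capacity has SI base units: m^2 / (s^2 * K)

Checking each option against m^2 / (s^2 * K):
  A. N/(kg·K): ✗ does not match
  B. J/K: ✗ does not match
  C. m²/(s²·K): ✓ matches
  D. W/(kg·K): ✗ does not match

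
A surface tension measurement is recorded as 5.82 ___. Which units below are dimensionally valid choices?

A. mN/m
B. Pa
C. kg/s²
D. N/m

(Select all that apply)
A, C, D

surface tension has SI base units: kg / s^2

Checking each option against kg / s^2:
  A. mN/m: ✓ matches
  B. Pa: ✗ does not match
  C. kg/s²: ✓ matches
  D. N/m: ✓ matches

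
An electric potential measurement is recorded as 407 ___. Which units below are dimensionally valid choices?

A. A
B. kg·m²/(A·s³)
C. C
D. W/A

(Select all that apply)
B, D

electric potential has SI base units: kg * m^2 / (A * s^3)

Checking each option against kg * m^2 / (A * s^3):
  A. A: ✗ does not match
  B. kg·m²/(A·s³): ✓ matches
  C. C: ✗ does not match
  D. W/A: ✓ matches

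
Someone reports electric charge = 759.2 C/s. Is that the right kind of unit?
No

electric charge has SI base units: A * s
C/s does NOT reduce to A * s; a valid unit for electric charge would be e.g. C.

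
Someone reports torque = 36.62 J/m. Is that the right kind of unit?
No

torque has SI base units: kg * m^2 / s^2
J/m does NOT reduce to kg * m^2 / s^2; a valid unit for torque would be e.g. N·m.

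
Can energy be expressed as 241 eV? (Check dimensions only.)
Yes

energy has SI base units: kg * m^2 / s^2
eV reduces to the same SI base units, so it is a valid unit for energy.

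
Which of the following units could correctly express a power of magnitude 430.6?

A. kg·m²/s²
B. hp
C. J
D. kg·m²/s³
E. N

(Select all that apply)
B, D

power has SI base units: kg * m^2 / s^3

Checking each option against kg * m^2 / s^3:
  A. kg·m²/s²: ✗ does not match
  B. hp: ✓ matches
  C. J: ✗ does not match
  D. kg·m²/s³: ✓ matches
  E. N: ✗ does not match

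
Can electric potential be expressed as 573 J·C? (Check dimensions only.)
No

electric potential has SI base units: kg * m^2 / (A * s^3)
J·C does NOT reduce to kg * m^2 / (A * s^3); a valid unit for electric potential would be e.g. V.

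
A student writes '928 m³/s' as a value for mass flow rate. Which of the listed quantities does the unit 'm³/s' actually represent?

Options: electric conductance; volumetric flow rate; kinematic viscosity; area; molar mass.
volumetric flow rate

mass flow rate should have units dimensionally equivalent to kg / s (e.g. kg/s).
The given unit 'm³/s' reduces to m^3 / s. Of the listed options, that is the dimensionality of volumetric flow rate.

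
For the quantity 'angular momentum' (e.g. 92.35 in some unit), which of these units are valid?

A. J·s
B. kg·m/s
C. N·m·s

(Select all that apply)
A, C

angular momentum has SI base units: kg * m^2 / s

Checking each option against kg * m^2 / s:
  A. J·s: ✓ matches
  B. kg·m/s: ✗ does not match
  C. N·m·s: ✓ matches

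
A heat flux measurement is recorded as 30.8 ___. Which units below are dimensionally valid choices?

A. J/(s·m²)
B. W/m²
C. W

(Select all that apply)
A, B

heat flux has SI base units: kg / s^3

Checking each option against kg / s^3:
  A. J/(s·m²): ✓ matches
  B. W/m²: ✓ matches
  C. W: ✗ does not match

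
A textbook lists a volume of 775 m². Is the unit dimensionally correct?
No

volume has SI base units: m^3
m² does NOT reduce to m^3; a valid unit for volume would be e.g. m³.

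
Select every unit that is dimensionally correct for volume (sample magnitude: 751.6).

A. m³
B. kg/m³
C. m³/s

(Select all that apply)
A

volume has SI base units: m^3

Checking each option against m^3:
  A. m³: ✓ matches
  B. kg/m³: ✗ does not match
  C. m³/s: ✗ does not match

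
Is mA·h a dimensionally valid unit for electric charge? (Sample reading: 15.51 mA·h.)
Yes

electric charge has SI base units: A * s
mA·h reduces to the same SI base units, so it is a valid unit for electric charge.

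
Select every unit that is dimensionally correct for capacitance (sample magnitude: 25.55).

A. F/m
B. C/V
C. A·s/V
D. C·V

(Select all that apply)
B, C

capacitance has SI base units: A^2 * s^4 / (kg * m^2)

Checking each option against A^2 * s^4 / (kg * m^2):
  A. F/m: ✗ does not match
  B. C/V: ✓ matches
  C. A·s/V: ✓ matches
  D. C·V: ✗ does not match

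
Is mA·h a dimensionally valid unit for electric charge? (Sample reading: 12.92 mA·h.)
Yes

electric charge has SI base units: A * s
mA·h reduces to the same SI base units, so it is a valid unit for electric charge.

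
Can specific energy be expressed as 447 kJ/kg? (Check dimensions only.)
Yes

specific energy has SI base units: m^2 / s^2
kJ/kg reduces to the same SI base units, so it is a valid unit for specific energy.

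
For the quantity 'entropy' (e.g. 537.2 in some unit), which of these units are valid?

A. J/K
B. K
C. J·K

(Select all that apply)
A

entropy has SI base units: kg * m^2 / (s^2 * K)

Checking each option against kg * m^2 / (s^2 * K):
  A. J/K: ✓ matches
  B. K: ✗ does not match
  C. J·K: ✗ does not match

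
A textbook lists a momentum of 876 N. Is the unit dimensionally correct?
No

momentum has SI base units: kg * m / s
N does NOT reduce to kg * m / s; a valid unit for momentum would be e.g. kg·m/s.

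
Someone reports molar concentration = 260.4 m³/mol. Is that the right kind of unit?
No

molar concentration has SI base units: mol / m^3
m³/mol does NOT reduce to mol / m^3; a valid unit for molar concentration would be e.g. mol/m³.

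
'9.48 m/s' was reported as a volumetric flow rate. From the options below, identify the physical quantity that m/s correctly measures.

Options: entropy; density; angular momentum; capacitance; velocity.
velocity

volumetric flow rate should have units dimensionally equivalent to m^3 / s (e.g. m³/s).
The given unit 'm/s' reduces to m / s. Of the listed options, that is the dimensionality of velocity.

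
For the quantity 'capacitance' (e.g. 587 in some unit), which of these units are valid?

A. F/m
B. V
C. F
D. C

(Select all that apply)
C

capacitance has SI base units: A^2 * s^4 / (kg * m^2)

Checking each option against A^2 * s^4 / (kg * m^2):
  A. F/m: ✗ does not match
  B. V: ✗ does not match
  C. F: ✓ matches
  D. C: ✗ does not match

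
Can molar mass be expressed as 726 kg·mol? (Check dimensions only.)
No

molar mass has SI base units: kg / mol
kg·mol does NOT reduce to kg / mol; a valid unit for molar mass would be e.g. kg/mol.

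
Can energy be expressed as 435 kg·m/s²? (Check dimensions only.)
No

energy has SI base units: kg * m^2 / s^2
kg·m/s² does NOT reduce to kg * m^2 / s^2; a valid unit for energy would be e.g. J.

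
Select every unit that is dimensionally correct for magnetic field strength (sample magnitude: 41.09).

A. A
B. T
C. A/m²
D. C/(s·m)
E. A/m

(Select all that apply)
D, E

magnetic field strength has SI base units: A / m

Checking each option against A / m:
  A. A: ✗ does not match
  B. T: ✗ does not match
  C. A/m²: ✗ does not match
  D. C/(s·m): ✓ matches
  E. A/m: ✓ matches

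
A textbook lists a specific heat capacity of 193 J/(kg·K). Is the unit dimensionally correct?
Yes

specific heat capacity has SI base units: m^2 / (s^2 * K)
J/(kg·K) reduces to the same SI base units, so it is a valid unit for specific heat capacity.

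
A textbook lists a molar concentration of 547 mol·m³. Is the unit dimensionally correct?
No

molar concentration has SI base units: mol / m^3
mol·m³ does NOT reduce to mol / m^3; a valid unit for molar concentration would be e.g. mol/m³.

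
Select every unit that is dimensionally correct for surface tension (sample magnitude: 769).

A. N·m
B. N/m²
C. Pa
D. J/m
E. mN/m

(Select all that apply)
E

surface tension has SI base units: kg / s^2

Checking each option against kg / s^2:
  A. N·m: ✗ does not match
  B. N/m²: ✗ does not match
  C. Pa: ✗ does not match
  D. J/m: ✗ does not match
  E. mN/m: ✓ matches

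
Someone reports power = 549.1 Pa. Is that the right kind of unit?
No

power has SI base units: kg * m^2 / s^3
Pa does NOT reduce to kg * m^2 / s^3; a valid unit for power would be e.g. W.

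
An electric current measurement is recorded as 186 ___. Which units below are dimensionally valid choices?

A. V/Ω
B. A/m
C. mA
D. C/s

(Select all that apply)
A, C, D

electric current has SI base units: A

Checking each option against A:
  A. V/Ω: ✓ matches
  B. A/m: ✗ does not match
  C. mA: ✓ matches
  D. C/s: ✓ matches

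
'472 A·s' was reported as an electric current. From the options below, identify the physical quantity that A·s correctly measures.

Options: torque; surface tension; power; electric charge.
electric charge

electric current should have units dimensionally equivalent to A (e.g. A).
The given unit 'A·s' reduces to A * s. Of the listed options, that is the dimensionality of electric charge.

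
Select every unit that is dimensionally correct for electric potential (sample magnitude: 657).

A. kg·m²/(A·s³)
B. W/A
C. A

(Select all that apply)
A, B

electric potential has SI base units: kg * m^2 / (A * s^3)

Checking each option against kg * m^2 / (A * s^3):
  A. kg·m²/(A·s³): ✓ matches
  B. W/A: ✓ matches
  C. A: ✗ does not match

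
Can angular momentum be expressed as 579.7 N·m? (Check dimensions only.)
No

angular momentum has SI base units: kg * m^2 / s
N·m does NOT reduce to kg * m^2 / s; a valid unit for angular momentum would be e.g. kg·m²/s.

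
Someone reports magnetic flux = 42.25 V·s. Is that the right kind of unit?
Yes

magnetic flux has SI base units: kg * m^2 / (A * s^2)
V·s reduces to the same SI base units, so it is a valid unit for magnetic flux.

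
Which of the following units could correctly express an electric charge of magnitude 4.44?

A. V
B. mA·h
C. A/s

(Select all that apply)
B

electric charge has SI base units: A * s

Checking each option against A * s:
  A. V: ✗ does not match
  B. mA·h: ✓ matches
  C. A/s: ✗ does not match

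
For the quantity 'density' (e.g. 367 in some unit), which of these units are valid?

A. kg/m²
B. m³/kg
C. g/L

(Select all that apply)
C

density has SI base units: kg / m^3

Checking each option against kg / m^3:
  A. kg/m²: ✗ does not match
  B. m³/kg: ✗ does not match
  C. g/L: ✓ matches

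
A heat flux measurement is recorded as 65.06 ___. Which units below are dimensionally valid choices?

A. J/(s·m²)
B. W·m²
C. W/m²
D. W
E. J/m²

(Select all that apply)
A, C

heat flux has SI base units: kg / s^3

Checking each option against kg / s^3:
  A. J/(s·m²): ✓ matches
  B. W·m²: ✗ does not match
  C. W/m²: ✓ matches
  D. W: ✗ does not match
  E. J/m²: ✗ does not match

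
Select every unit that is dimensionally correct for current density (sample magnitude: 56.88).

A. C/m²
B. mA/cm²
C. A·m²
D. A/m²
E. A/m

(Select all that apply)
B, D

current density has SI base units: A / m^2

Checking each option against A / m^2:
  A. C/m²: ✗ does not match
  B. mA/cm²: ✓ matches
  C. A·m²: ✗ does not match
  D. A/m²: ✓ matches
  E. A/m: ✗ does not match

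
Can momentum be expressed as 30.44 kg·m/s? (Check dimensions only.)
Yes

momentum has SI base units: kg * m / s
kg·m/s reduces to the same SI base units, so it is a valid unit for momentum.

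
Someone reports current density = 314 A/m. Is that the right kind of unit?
No

current density has SI base units: A / m^2
A/m does NOT reduce to A / m^2; a valid unit for current density would be e.g. A/m².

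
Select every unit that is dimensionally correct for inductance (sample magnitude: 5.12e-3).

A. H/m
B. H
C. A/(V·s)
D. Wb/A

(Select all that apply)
B, D

inductance has SI base units: kg * m^2 / (A^2 * s^2)

Checking each option against kg * m^2 / (A^2 * s^2):
  A. H/m: ✗ does not match
  B. H: ✓ matches
  C. A/(V·s): ✗ does not match
  D. Wb/A: ✓ matches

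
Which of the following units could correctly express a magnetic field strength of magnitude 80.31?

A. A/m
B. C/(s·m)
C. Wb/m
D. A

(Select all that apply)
A, B

magnetic field strength has SI base units: A / m

Checking each option against A / m:
  A. A/m: ✓ matches
  B. C/(s·m): ✓ matches
  C. Wb/m: ✗ does not match
  D. A: ✗ does not match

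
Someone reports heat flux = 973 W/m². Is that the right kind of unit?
Yes

heat flux has SI base units: kg / s^3
W/m² reduces to the same SI base units, so it is a valid unit for heat flux.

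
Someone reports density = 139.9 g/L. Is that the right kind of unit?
Yes

density has SI base units: kg / m^3
g/L reduces to the same SI base units, so it is a valid unit for density.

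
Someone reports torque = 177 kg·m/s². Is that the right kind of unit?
No

torque has SI base units: kg * m^2 / s^2
kg·m/s² does NOT reduce to kg * m^2 / s^2; a valid unit for torque would be e.g. N·m.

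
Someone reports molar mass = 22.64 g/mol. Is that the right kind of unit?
Yes

molar mass has SI base units: kg / mol
g/mol reduces to the same SI base units, so it is a valid unit for molar mass.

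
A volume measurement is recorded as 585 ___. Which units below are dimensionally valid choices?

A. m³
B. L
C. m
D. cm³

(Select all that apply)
A, B, D

volume has SI base units: m^3

Checking each option against m^3:
  A. m³: ✓ matches
  B. L: ✓ matches
  C. m: ✗ does not match
  D. cm³: ✓ matches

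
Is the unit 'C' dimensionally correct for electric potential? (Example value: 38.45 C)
No

electric potential has SI base units: kg * m^2 / (A * s^3)
C does NOT reduce to kg * m^2 / (A * s^3); a valid unit for electric potential would be e.g. V.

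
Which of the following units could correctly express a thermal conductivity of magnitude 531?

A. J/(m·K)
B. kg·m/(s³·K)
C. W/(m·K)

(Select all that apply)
B, C

thermal conductivity has SI base units: kg * m / (s^3 * K)

Checking each option against kg * m / (s^3 * K):
  A. J/(m·K): ✗ does not match
  B. kg·m/(s³·K): ✓ matches
  C. W/(m·K): ✓ matches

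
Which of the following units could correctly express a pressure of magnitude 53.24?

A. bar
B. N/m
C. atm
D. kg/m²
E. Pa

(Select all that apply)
A, C, E

pressure has SI base units: kg / (m * s^2)

Checking each option against kg / (m * s^2):
  A. bar: ✓ matches
  B. N/m: ✗ does not match
  C. atm: ✓ matches
  D. kg/m²: ✗ does not match
  E. Pa: ✓ matches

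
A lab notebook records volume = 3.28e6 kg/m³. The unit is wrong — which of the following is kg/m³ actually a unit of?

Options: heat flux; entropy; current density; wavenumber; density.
density

volume should have units dimensionally equivalent to m^3 (e.g. m³).
The given unit 'kg/m³' reduces to kg / m^3. Of the listed options, that is the dimensionality of density.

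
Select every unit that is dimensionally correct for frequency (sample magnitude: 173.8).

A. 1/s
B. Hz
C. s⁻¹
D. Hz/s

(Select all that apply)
A, B, C

frequency has SI base units: 1 / s

Checking each option against 1 / s:
  A. 1/s: ✓ matches
  B. Hz: ✓ matches
  C. s⁻¹: ✓ matches
  D. Hz/s: ✗ does not match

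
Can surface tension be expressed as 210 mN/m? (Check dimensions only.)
Yes

surface tension has SI base units: kg / s^2
mN/m reduces to the same SI base units, so it is a valid unit for surface tension.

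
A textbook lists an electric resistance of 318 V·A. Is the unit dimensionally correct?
No

electric resistance has SI base units: kg * m^2 / (A^2 * s^3)
V·A does NOT reduce to kg * m^2 / (A^2 * s^3); a valid unit for electric resistance would be e.g. Ω.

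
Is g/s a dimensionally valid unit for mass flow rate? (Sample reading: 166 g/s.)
Yes

mass flow rate has SI base units: kg / s
g/s reduces to the same SI base units, so it is a valid unit for mass flow rate.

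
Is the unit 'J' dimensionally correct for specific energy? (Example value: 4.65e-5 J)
No

specific energy has SI base units: m^2 / s^2
J does NOT reduce to m^2 / s^2; a valid unit for specific energy would be e.g. J/kg.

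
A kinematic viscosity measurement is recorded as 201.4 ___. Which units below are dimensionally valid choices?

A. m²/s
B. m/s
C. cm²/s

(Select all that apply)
A, C

kinematic viscosity has SI base units: m^2 / s

Checking each option against m^2 / s:
  A. m²/s: ✓ matches
  B. m/s: ✗ does not match
  C. cm²/s: ✓ matches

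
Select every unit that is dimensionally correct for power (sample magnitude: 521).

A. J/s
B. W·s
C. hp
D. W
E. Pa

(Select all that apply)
A, C, D

power has SI base units: kg * m^2 / s^3

Checking each option against kg * m^2 / s^3:
  A. J/s: ✓ matches
  B. W·s: ✗ does not match
  C. hp: ✓ matches
  D. W: ✓ matches
  E. Pa: ✗ does not match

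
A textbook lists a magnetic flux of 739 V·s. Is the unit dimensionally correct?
Yes

magnetic flux has SI base units: kg * m^2 / (A * s^2)
V·s reduces to the same SI base units, so it is a valid unit for magnetic flux.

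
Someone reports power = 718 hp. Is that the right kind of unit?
Yes

power has SI base units: kg * m^2 / s^3
hp reduces to the same SI base units, so it is a valid unit for power.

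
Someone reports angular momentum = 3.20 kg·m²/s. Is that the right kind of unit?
Yes

angular momentum has SI base units: kg * m^2 / s
kg·m²/s reduces to the same SI base units, so it is a valid unit for angular momentum.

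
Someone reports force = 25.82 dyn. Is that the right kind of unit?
Yes

force has SI base units: kg * m / s^2
dyn reduces to the same SI base units, so it is a valid unit for force.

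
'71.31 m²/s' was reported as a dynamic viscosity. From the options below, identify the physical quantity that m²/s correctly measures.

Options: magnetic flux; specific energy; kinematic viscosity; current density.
kinematic viscosity

dynamic viscosity should have units dimensionally equivalent to kg / (m * s) (e.g. Pa·s).
The given unit 'm²/s' reduces to m^2 / s. Of the listed options, that is the dimensionality of kinematic viscosity.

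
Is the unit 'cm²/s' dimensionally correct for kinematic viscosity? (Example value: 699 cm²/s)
Yes

kinematic viscosity has SI base units: m^2 / s
cm²/s reduces to the same SI base units, so it is a valid unit for kinematic viscosity.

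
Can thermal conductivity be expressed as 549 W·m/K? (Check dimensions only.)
No

thermal conductivity has SI base units: kg * m / (s^3 * K)
W·m/K does NOT reduce to kg * m / (s^3 * K); a valid unit for thermal conductivity would be e.g. W/(m·K).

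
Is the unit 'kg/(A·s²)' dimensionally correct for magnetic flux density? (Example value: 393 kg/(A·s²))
Yes

magnetic flux density has SI base units: kg / (A * s^2)
kg/(A·s²) reduces to the same SI base units, so it is a valid unit for magnetic flux density.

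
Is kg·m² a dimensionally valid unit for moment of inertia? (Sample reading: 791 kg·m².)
Yes

moment of inertia has SI base units: kg * m^2
kg·m² reduces to the same SI base units, so it is a valid unit for moment of inertia.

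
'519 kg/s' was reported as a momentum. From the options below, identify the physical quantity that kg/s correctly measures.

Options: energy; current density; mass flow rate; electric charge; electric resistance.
mass flow rate

momentum should have units dimensionally equivalent to kg * m / s (e.g. kg·m/s).
The given unit 'kg/s' reduces to kg / s. Of the listed options, that is the dimensionality of mass flow rate.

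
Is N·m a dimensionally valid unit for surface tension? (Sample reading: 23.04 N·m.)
No

surface tension has SI base units: kg / s^2
N·m does NOT reduce to kg / s^2; a valid unit for surface tension would be e.g. N/m.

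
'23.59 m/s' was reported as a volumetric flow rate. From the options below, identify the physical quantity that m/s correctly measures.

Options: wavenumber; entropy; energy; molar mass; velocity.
velocity

volumetric flow rate should have units dimensionally equivalent to m^3 / s (e.g. m³/s).
The given unit 'm/s' reduces to m / s. Of the listed options, that is the dimensionality of velocity.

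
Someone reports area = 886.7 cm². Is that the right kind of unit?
Yes

area has SI base units: m^2
cm² reduces to the same SI base units, so it is a valid unit for area.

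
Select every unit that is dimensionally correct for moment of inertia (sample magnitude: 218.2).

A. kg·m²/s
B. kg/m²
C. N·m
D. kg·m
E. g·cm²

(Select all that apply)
E

moment of inertia has SI base units: kg * m^2

Checking each option against kg * m^2:
  A. kg·m²/s: ✗ does not match
  B. kg/m²: ✗ does not match
  C. N·m: ✗ does not match
  D. kg·m: ✗ does not match
  E. g·cm²: ✓ matches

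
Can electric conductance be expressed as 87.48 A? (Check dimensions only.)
No

electric conductance has SI base units: A^2 * s^3 / (kg * m^2)
A does NOT reduce to A^2 * s^3 / (kg * m^2); a valid unit for electric conductance would be e.g. S.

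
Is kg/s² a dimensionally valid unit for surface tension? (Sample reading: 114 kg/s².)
Yes

surface tension has SI base units: kg / s^2
kg/s² reduces to the same SI base units, so it is a valid unit for surface tension.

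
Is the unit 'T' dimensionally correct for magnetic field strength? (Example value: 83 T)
No

magnetic field strength has SI base units: A / m
T does NOT reduce to A / m; a valid unit for magnetic field strength would be e.g. A/m.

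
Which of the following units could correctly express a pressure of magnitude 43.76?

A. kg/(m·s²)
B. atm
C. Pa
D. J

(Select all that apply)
A, B, C

pressure has SI base units: kg / (m * s^2)

Checking each option against kg / (m * s^2):
  A. kg/(m·s²): ✓ matches
  B. atm: ✓ matches
  C. Pa: ✓ matches
  D. J: ✗ does not match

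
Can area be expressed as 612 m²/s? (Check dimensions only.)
No

area has SI base units: m^2
m²/s does NOT reduce to m^2; a valid unit for area would be e.g. m².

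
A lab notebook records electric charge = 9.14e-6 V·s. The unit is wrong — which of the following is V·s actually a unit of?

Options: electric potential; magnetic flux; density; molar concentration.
magnetic flux

electric charge should have units dimensionally equivalent to A * s (e.g. C).
The given unit 'V·s' reduces to kg * m^2 / (A * s^2). Of the listed options, that is the dimensionality of magnetic flux.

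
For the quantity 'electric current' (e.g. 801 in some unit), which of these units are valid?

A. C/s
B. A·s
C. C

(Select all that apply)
A

electric current has SI base units: A

Checking each option against A:
  A. C/s: ✓ matches
  B. A·s: ✗ does not match
  C. C: ✗ does not match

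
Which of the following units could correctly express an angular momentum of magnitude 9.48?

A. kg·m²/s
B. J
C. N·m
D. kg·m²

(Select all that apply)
A

angular momentum has SI base units: kg * m^2 / s

Checking each option against kg * m^2 / s:
  A. kg·m²/s: ✓ matches
  B. J: ✗ does not match
  C. N·m: ✗ does not match
  D. kg·m²: ✗ does not match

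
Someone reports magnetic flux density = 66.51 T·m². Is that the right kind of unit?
No

magnetic flux density has SI base units: kg / (A * s^2)
T·m² does NOT reduce to kg / (A * s^2); a valid unit for magnetic flux density would be e.g. T.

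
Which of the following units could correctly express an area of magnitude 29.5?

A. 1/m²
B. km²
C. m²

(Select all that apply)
B, C

area has SI base units: m^2

Checking each option against m^2:
  A. 1/m²: ✗ does not match
  B. km²: ✓ matches
  C. m²: ✓ matches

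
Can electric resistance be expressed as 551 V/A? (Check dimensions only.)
Yes

electric resistance has SI base units: kg * m^2 / (A^2 * s^3)
V/A reduces to the same SI base units, so it is a valid unit for electric resistance.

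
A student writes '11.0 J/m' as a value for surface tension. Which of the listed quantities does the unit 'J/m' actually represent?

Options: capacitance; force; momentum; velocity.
force

surface tension should have units dimensionally equivalent to kg / s^2 (e.g. N/m).
The given unit 'J/m' reduces to kg * m / s^2. Of the listed options, that is the dimensionality of force.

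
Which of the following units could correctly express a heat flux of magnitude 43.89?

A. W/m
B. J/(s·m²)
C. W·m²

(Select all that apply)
B

heat flux has SI base units: kg / s^3

Checking each option against kg / s^3:
  A. W/m: ✗ does not match
  B. J/(s·m²): ✓ matches
  C. W·m²: ✗ does not match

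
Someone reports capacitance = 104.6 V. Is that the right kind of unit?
No

capacitance has SI base units: A^2 * s^4 / (kg * m^2)
V does NOT reduce to A^2 * s^4 / (kg * m^2); a valid unit for capacitance would be e.g. F.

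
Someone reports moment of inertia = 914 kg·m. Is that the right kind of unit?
No

moment of inertia has SI base units: kg * m^2
kg·m does NOT reduce to kg * m^2; a valid unit for moment of inertia would be e.g. kg·m².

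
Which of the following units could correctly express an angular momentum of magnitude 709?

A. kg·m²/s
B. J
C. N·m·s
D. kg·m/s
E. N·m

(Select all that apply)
A, C

angular momentum has SI base units: kg * m^2 / s

Checking each option against kg * m^2 / s:
  A. kg·m²/s: ✓ matches
  B. J: ✗ does not match
  C. N·m·s: ✓ matches
  D. kg·m/s: ✗ does not match
  E. N·m: ✗ does not match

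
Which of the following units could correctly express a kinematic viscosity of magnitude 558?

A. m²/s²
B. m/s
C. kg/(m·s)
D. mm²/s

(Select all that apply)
D

kinematic viscosity has SI base units: m^2 / s

Checking each option against m^2 / s:
  A. m²/s²: ✗ does not match
  B. m/s: ✗ does not match
  C. kg/(m·s): ✗ does not match
  D. mm²/s: ✓ matches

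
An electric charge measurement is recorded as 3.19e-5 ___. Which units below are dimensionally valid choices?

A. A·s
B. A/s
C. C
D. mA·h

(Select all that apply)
A, C, D

electric charge has SI base units: A * s

Checking each option against A * s:
  A. A·s: ✓ matches
  B. A/s: ✗ does not match
  C. C: ✓ matches
  D. mA·h: ✓ matches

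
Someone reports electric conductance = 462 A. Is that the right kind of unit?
No

electric conductance has SI base units: A^2 * s^3 / (kg * m^2)
A does NOT reduce to A^2 * s^3 / (kg * m^2); a valid unit for electric conductance would be e.g. S.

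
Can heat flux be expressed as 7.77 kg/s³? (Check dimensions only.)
Yes

heat flux has SI base units: kg / s^3
kg/s³ reduces to the same SI base units, so it is a valid unit for heat flux.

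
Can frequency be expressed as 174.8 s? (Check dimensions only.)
No

frequency has SI base units: 1 / s
s does NOT reduce to 1 / s; a valid unit for frequency would be e.g. Hz.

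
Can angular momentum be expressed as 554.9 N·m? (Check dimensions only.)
No

angular momentum has SI base units: kg * m^2 / s
N·m does NOT reduce to kg * m^2 / s; a valid unit for angular momentum would be e.g. kg·m²/s.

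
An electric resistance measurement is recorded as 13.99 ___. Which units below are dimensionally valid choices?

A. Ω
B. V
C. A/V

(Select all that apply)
A

electric resistance has SI base units: kg * m^2 / (A^2 * s^3)

Checking each option against kg * m^2 / (A^2 * s^3):
  A. Ω: ✓ matches
  B. V: ✗ does not match
  C. A/V: ✗ does not match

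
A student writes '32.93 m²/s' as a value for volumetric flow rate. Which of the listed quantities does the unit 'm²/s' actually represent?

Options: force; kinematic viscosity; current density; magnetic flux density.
kinematic viscosity

volumetric flow rate should have units dimensionally equivalent to m^3 / s (e.g. m³/s).
The given unit 'm²/s' reduces to m^2 / s. Of the listed options, that is the dimensionality of kinematic viscosity.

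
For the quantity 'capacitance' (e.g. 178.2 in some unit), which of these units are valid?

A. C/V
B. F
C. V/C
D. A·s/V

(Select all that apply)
A, B, D

capacitance has SI base units: A^2 * s^4 / (kg * m^2)

Checking each option against A^2 * s^4 / (kg * m^2):
  A. C/V: ✓ matches
  B. F: ✓ matches
  C. V/C: ✗ does not match
  D. A·s/V: ✓ matches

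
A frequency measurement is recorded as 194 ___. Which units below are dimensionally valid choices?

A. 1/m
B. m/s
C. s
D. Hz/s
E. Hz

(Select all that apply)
E

frequency has SI base units: 1 / s

Checking each option against 1 / s:
  A. 1/m: ✗ does not match
  B. m/s: ✗ does not match
  C. s: ✗ does not match
  D. Hz/s: ✗ does not match
  E. Hz: ✓ matches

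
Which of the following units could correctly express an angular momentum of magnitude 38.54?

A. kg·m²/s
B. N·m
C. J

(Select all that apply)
A

angular momentum has SI base units: kg * m^2 / s

Checking each option against kg * m^2 / s:
  A. kg·m²/s: ✓ matches
  B. N·m: ✗ does not match
  C. J: ✗ does not match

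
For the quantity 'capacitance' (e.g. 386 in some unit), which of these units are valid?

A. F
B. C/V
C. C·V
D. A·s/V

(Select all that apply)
A, B, D

capacitance has SI base units: A^2 * s^4 / (kg * m^2)

Checking each option against A^2 * s^4 / (kg * m^2):
  A. F: ✓ matches
  B. C/V: ✓ matches
  C. C·V: ✗ does not match
  D. A·s/V: ✓ matches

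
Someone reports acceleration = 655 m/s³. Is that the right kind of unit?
No

acceleration has SI base units: m / s^2
m/s³ does NOT reduce to m / s^2; a valid unit for acceleration would be e.g. m/s².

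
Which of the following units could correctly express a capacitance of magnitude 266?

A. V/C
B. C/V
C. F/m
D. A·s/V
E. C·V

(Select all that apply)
B, D

capacitance has SI base units: A^2 * s^4 / (kg * m^2)

Checking each option against A^2 * s^4 / (kg * m^2):
  A. V/C: ✗ does not match
  B. C/V: ✓ matches
  C. F/m: ✗ does not match
  D. A·s/V: ✓ matches
  E. C·V: ✗ does not match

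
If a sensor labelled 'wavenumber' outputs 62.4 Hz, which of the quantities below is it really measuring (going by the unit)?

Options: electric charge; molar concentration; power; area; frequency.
frequency

wavenumber should have units dimensionally equivalent to 1 / m (e.g. 1/m).
The given unit 'Hz' reduces to 1 / s. Of the listed options, that is the dimensionality of frequency.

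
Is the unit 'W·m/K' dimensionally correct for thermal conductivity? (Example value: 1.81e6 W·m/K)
No

thermal conductivity has SI base units: kg * m / (s^3 * K)
W·m/K does NOT reduce to kg * m / (s^3 * K); a valid unit for thermal conductivity would be e.g. W/(m·K).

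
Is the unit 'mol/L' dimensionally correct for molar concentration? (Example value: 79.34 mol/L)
Yes

molar concentration has SI base units: mol / m^3
mol/L reduces to the same SI base units, so it is a valid unit for molar concentration.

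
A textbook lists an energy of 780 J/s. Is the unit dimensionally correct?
No

energy has SI base units: kg * m^2 / s^2
J/s does NOT reduce to kg * m^2 / s^2; a valid unit for energy would be e.g. J.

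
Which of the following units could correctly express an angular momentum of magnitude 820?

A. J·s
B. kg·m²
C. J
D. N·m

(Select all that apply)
A

angular momentum has SI base units: kg * m^2 / s

Checking each option against kg * m^2 / s:
  A. J·s: ✓ matches
  B. kg·m²: ✗ does not match
  C. J: ✗ does not match
  D. N·m: ✗ does not match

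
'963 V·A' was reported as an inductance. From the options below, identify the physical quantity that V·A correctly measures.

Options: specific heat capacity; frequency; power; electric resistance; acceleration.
power

inductance should have units dimensionally equivalent to kg * m^2 / (A^2 * s^2) (e.g. H).
The given unit 'V·A' reduces to kg * m^2 / s^3. Of the listed options, that is the dimensionality of power.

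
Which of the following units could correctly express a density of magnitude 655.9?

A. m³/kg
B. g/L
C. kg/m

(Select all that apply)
B

density has SI base units: kg / m^3

Checking each option against kg / m^3:
  A. m³/kg: ✗ does not match
  B. g/L: ✓ matches
  C. kg/m: ✗ does not match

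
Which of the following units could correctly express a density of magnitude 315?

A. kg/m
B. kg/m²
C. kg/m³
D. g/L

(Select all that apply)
C, D

density has SI base units: kg / m^3

Checking each option against kg / m^3:
  A. kg/m: ✗ does not match
  B. kg/m²: ✗ does not match
  C. kg/m³: ✓ matches
  D. g/L: ✓ matches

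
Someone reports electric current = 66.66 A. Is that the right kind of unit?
Yes

electric current has SI base units: A
A reduces to the same SI base units, so it is a valid unit for electric current.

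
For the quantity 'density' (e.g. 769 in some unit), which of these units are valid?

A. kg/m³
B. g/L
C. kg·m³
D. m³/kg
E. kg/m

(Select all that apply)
A, B

density has SI base units: kg / m^3

Checking each option against kg / m^3:
  A. kg/m³: ✓ matches
  B. g/L: ✓ matches
  C. kg·m³: ✗ does not match
  D. m³/kg: ✗ does not match
  E. kg/m: ✗ does not match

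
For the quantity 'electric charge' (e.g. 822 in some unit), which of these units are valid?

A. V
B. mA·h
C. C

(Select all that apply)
B, C

electric charge has SI base units: A * s

Checking each option against A * s:
  A. V: ✗ does not match
  B. mA·h: ✓ matches
  C. C: ✓ matches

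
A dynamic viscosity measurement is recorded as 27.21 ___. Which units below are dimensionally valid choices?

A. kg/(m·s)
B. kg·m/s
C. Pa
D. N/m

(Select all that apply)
A

dynamic viscosity has SI base units: kg / (m * s)

Checking each option against kg / (m * s):
  A. kg/(m·s): ✓ matches
  B. kg·m/s: ✗ does not match
  C. Pa: ✗ does not match
  D. N/m: ✗ does not match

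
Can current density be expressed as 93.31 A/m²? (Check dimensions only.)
Yes

current density has SI base units: A / m^2
A/m² reduces to the same SI base units, so it is a valid unit for current density.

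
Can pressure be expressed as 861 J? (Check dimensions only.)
No

pressure has SI base units: kg / (m * s^2)
J does NOT reduce to kg / (m * s^2); a valid unit for pressure would be e.g. Pa.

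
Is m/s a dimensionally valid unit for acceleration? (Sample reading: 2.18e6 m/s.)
No

acceleration has SI base units: m / s^2
m/s does NOT reduce to m / s^2; a valid unit for acceleration would be e.g. m/s².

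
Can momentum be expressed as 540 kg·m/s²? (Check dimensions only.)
No

momentum has SI base units: kg * m / s
kg·m/s² does NOT reduce to kg * m / s; a valid unit for momentum would be e.g. kg·m/s.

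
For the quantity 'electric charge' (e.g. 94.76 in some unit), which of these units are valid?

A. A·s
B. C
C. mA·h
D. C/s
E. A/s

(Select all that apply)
A, B, C

electric charge has SI base units: A * s

Checking each option against A * s:
  A. A·s: ✓ matches
  B. C: ✓ matches
  C. mA·h: ✓ matches
  D. C/s: ✗ does not match
  E. A/s: ✗ does not match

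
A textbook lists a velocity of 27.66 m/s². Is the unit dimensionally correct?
No

velocity has SI base units: m / s
m/s² does NOT reduce to m / s; a valid unit for velocity would be e.g. m/s.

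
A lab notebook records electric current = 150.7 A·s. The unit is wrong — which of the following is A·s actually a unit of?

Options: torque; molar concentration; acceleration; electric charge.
electric charge

electric current should have units dimensionally equivalent to A (e.g. A).
The given unit 'A·s' reduces to A * s. Of the listed options, that is the dimensionality of electric charge.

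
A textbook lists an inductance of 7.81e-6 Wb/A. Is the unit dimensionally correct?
Yes

inductance has SI base units: kg * m^2 / (A^2 * s^2)
Wb/A reduces to the same SI base units, so it is a valid unit for inductance.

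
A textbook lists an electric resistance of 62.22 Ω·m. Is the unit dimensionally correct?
No

electric resistance has SI base units: kg * m^2 / (A^2 * s^3)
Ω·m does NOT reduce to kg * m^2 / (A^2 * s^3); a valid unit for electric resistance would be e.g. Ω.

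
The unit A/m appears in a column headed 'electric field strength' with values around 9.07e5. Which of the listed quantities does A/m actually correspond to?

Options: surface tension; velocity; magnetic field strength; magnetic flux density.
magnetic field strength

electric field strength should have units dimensionally equivalent to kg * m / (A * s^3) (e.g. V/m).
The given unit 'A/m' reduces to A / m. Of the listed options, that is the dimensionality of magnetic field strength.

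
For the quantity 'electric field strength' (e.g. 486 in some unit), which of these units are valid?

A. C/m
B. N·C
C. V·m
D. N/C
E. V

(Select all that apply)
D

electric field strength has SI base units: kg * m / (A * s^3)

Checking each option against kg * m / (A * s^3):
  A. C/m: ✗ does not match
  B. N·C: ✗ does not match
  C. V·m: ✗ does not match
  D. N/C: ✓ matches
  E. V: ✗ does not match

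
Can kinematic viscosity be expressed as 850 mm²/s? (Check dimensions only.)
Yes

kinematic viscosity has SI base units: m^2 / s
mm²/s reduces to the same SI base units, so it is a valid unit for kinematic viscosity.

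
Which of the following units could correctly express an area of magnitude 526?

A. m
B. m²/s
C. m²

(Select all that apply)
C

area has SI base units: m^2

Checking each option against m^2:
  A. m: ✗ does not match
  B. m²/s: ✗ does not match
  C. m²: ✓ matches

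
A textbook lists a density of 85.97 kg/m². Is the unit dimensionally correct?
No

density has SI base units: kg / m^3
kg/m² does NOT reduce to kg / m^3; a valid unit for density would be e.g. kg/m³.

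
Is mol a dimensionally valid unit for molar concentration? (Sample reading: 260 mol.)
No

molar concentration has SI base units: mol / m^3
mol does NOT reduce to mol / m^3; a valid unit for molar concentration would be e.g. mol/m³.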